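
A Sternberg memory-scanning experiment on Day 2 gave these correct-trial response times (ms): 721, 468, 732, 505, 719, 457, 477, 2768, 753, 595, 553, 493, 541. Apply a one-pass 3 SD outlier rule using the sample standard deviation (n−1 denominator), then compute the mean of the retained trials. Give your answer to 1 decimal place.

n = 13, ΣRT = 9782, M = 752.462
Σ(x−M)² = 4546871.23; s = √(4546871.23/12) = 615.553
Cutoffs: 752.462 ± 3·615.553 → [-1094.2, 2599.1]
Outside: 2768 → excluded.
Retained (n=12): Σ = 7014, mean = 7014/12 = 584.500

584.5 ms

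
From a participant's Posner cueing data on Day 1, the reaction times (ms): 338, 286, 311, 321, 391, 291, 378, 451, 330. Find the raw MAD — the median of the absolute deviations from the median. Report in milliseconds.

39 ms

Sorted: 286, 291, 311, 321, 330, 338, 378, 391, 451 → median = 330
|x − 330|: 8, 44, 19, 9, 61, 39, 48, 121, 0
Sorted deviations: 0, 8, 9, 19, 39, 44, 48, 61, 121 → MAD = 39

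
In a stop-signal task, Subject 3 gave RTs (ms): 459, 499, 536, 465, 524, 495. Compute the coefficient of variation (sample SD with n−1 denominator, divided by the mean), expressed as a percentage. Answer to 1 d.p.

n = 6, Σ = 2978, M = 496.3333
Σ(x−M)² = 4723.333; s = √(4723.333/5) = 30.7354
CV = 30.7354 / 496.3333 = 0.06192 = 6.192%

6.2%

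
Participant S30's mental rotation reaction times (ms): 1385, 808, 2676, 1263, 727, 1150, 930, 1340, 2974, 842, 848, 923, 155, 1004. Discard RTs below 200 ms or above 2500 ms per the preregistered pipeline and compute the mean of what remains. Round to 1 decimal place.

1020.0 ms

Excluded: 155, 2676, 2974
Retained (n=11): Σ = 11220
Mean = 11220/11 = 1020.0000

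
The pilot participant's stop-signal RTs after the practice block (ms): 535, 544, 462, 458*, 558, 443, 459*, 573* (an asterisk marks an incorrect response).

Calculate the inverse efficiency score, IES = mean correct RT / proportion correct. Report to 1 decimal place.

813.4 ms

Correct trials (n=5): 535, 544, 462, 558, 443
Mean correct RT = 2542/5 = 508.4000 ms
Proportion correct = 5/8
IES = 508.4000 / (5/8) = 813.440 ms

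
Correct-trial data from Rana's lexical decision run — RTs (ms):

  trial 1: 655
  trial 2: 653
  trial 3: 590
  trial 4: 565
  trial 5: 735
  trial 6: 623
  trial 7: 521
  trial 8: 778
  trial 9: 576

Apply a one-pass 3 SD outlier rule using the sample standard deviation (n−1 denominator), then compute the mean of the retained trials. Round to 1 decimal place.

632.9 ms

n = 9, ΣRT = 5696, M = 632.889
Σ(x−M)² = 54678.89; s = √(54678.89/8) = 82.673
Cutoffs: 632.889 ± 3·82.673 → [384.9, 880.9]
No RTs fall outside the cutoffs; all 9 retained. Mean = 5696/9 = 632.889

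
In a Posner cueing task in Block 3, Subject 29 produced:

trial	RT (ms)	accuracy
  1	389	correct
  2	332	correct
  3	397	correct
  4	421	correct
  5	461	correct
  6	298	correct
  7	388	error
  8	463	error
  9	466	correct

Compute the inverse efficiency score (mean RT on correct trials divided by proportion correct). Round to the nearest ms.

508 ms

Correct trials (n=7): 389, 332, 397, 421, 461, 298, 466
Mean correct RT = 2764/7 = 394.8571 ms
Proportion correct = 7/9
IES = 394.8571 / (7/9) = 507.673 ms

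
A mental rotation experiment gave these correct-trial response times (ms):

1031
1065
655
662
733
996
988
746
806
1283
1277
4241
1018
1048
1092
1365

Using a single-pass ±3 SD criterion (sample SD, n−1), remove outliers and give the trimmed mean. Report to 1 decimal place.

n = 16, ΣRT = 19006, M = 1187.875
Σ(x−M)² = 10652519.75; s = √(10652519.75/15) = 842.715
Cutoffs: 1187.875 ± 3·842.715 → [-1340.3, 3716.0]
Outside: 4241 → excluded.
Retained (n=15): Σ = 14765, mean = 14765/15 = 984.333

984.3 ms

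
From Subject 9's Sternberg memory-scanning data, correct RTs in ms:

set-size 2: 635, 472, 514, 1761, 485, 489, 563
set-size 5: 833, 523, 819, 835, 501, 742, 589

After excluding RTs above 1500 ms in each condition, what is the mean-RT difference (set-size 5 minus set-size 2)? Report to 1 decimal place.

165.4 ms

set-size 2: exclude 1761
M(set-size 2) = 3158/6 = 526.333
M(set-size 5) = 4842/7 = 691.714
Difference = 691.714 − 526.333 = 165.381 ms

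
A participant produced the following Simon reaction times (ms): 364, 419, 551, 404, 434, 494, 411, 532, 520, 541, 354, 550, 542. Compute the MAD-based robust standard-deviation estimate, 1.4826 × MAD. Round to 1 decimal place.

84.5 ms

Sorted: 354, 364, 404, 411, 419, 434, 494, 520, 532, 541, 542, 550, 551 → median = 494
|x − 494| sorted: 0, 26, 38, 47, 48, 56, 57, 60, 75, 83, 90, 130, 140 → MAD = 57
Robust SD ≈ 1.4826 × 57 = 84.508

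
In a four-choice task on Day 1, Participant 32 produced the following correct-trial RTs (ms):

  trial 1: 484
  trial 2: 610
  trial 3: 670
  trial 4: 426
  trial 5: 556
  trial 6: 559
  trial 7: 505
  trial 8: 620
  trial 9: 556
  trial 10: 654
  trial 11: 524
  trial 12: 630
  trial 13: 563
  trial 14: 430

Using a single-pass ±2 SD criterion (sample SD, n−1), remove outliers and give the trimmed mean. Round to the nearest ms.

n = 14, ΣRT = 7787, M = 556.214
Σ(x−M)² = 76730.36; s = √(76730.36/13) = 76.827
Cutoffs: 556.214 ± 2·76.827 → [402.6, 709.9]
No RTs fall outside the cutoffs; all 14 retained. Mean = 7787/14 = 556.214

556 ms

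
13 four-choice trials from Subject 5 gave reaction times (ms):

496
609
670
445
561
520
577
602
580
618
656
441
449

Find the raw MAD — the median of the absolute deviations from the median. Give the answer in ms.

57 ms

Sorted: 441, 445, 449, 496, 520, 561, 577, 580, 602, 609, 618, 656, 670 → median = 577
|x − 577|: 81, 32, 93, 132, 16, 57, 0, 25, 3, 41, 79, 136, 128
Sorted deviations: 0, 3, 16, 25, 32, 41, 57, 79, 81, 93, 128, 132, 136 → MAD = 57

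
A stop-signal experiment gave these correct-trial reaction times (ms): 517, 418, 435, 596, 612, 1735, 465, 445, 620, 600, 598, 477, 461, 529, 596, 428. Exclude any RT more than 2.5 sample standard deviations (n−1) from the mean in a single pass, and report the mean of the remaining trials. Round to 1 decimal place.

519.8 ms

n = 16, ΣRT = 9532, M = 595.750
Σ(x−M)² = 1467079.00; s = √(1467079.00/15) = 312.738
Cutoffs: 595.750 ± 2.5·312.738 → [-186.1, 1377.6]
Outside: 1735 → excluded.
Retained (n=15): Σ = 7797, mean = 7797/15 = 519.800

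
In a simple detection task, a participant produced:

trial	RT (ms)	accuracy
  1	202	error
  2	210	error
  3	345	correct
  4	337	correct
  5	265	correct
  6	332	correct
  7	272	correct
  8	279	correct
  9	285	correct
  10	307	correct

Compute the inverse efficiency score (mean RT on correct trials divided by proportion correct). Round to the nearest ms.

Correct trials (n=8): 345, 337, 265, 332, 272, 279, 285, 307
Mean correct RT = 2422/8 = 302.7500 ms
Proportion correct = 8/10
IES = 302.7500 / (8/10) = 378.438 ms

378 ms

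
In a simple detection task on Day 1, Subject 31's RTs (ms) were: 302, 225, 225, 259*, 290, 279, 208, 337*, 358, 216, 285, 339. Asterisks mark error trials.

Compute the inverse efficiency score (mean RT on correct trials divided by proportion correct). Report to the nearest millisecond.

327 ms

Correct trials (n=10): 302, 225, 225, 290, 279, 208, 358, 216, 285, 339
Mean correct RT = 2727/10 = 272.7000 ms
Proportion correct = 10/12
IES = 272.7000 / (10/12) = 327.240 ms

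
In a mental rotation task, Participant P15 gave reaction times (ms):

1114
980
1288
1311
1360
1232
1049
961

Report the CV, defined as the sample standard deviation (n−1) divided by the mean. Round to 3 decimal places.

n = 8, Σ = 9295, M = 1161.8750
Σ(x−M)² = 170778.875; s = √(170778.875/7) = 156.1953
CV = 156.1953 / 1161.8750 = 0.13443

0.134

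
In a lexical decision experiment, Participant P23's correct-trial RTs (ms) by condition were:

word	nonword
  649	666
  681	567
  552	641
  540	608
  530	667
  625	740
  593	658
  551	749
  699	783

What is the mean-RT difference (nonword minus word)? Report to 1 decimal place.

73.2 ms

M(word) = 5420/9 = 602.222
M(nonword) = 6079/9 = 675.444
Difference = 675.444 − 602.222 = 73.222 ms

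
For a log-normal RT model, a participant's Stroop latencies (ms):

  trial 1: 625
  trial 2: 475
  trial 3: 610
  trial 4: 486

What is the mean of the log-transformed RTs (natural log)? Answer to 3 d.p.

ln(RT): 6.4378, 6.1633, 6.4135, 6.1862
Σ ln(RT) = 25.2007
Mean = 25.2007/4 = 6.30018

6.300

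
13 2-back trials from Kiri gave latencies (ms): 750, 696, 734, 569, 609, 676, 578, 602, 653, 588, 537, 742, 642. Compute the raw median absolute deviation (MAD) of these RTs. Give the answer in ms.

54 ms

Sorted: 537, 569, 578, 588, 602, 609, 642, 653, 676, 696, 734, 742, 750 → median = 642
|x − 642|: 108, 54, 92, 73, 33, 34, 64, 40, 11, 54, 105, 100, 0
Sorted deviations: 0, 11, 33, 34, 40, 54, 54, 64, 73, 92, 100, 105, 108 → MAD = 54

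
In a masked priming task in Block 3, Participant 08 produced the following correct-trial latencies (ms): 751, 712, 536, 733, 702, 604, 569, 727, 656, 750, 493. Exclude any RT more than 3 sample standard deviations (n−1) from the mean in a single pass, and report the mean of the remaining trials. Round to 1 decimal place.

657.5 ms

n = 11, ΣRT = 7233, M = 657.545
Σ(x−M)² = 85298.73; s = √(85298.73/10) = 92.357
Cutoffs: 657.545 ± 3·92.357 → [380.5, 934.6]
No RTs fall outside the cutoffs; all 11 retained. Mean = 7233/11 = 657.545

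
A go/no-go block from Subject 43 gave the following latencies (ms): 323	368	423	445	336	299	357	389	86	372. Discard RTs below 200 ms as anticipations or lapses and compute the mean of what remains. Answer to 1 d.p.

368.0 ms

Excluded: 86
Retained (n=9): Σ = 3312
Mean = 3312/9 = 368.0000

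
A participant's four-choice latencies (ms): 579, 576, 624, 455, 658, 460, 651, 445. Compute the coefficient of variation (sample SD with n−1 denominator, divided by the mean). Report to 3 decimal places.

n = 8, Σ = 4448, M = 556.0000
Σ(x−M)² = 56720.000; s = √(56720.000/7) = 90.0159
CV = 90.0159 / 556.0000 = 0.16190

0.162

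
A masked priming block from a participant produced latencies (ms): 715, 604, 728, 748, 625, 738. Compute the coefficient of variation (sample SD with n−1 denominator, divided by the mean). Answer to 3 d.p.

0.090

n = 6, Σ = 4158, M = 693.0000
Σ(x−M)² = 19304.000; s = √(19304.000/5) = 62.1353
CV = 62.1353 / 693.0000 = 0.08966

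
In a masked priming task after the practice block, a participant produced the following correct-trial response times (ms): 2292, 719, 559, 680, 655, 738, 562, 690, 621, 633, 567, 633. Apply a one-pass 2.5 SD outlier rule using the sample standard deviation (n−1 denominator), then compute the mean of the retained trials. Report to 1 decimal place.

641.5 ms

n = 12, ΣRT = 9349, M = 779.083
Σ(x−M)² = 2535576.92; s = √(2535576.92/11) = 480.111
Cutoffs: 779.083 ± 2.5·480.111 → [-421.2, 1979.4]
Outside: 2292 → excluded.
Retained (n=11): Σ = 7057, mean = 7057/11 = 641.545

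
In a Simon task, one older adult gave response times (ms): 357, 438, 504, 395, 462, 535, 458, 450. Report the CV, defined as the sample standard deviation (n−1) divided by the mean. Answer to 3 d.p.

0.125

n = 8, Σ = 3599, M = 449.8750
Σ(x−M)² = 22166.875; s = √(22166.875/7) = 56.2734
CV = 56.2734 / 449.8750 = 0.12509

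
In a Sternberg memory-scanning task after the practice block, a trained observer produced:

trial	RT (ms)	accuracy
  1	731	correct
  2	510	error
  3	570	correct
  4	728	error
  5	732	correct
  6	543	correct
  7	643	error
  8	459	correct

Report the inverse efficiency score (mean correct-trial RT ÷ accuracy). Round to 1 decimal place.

Correct trials (n=5): 731, 570, 732, 543, 459
Mean correct RT = 3035/5 = 607.0000 ms
Proportion correct = 5/8
IES = 607.0000 / (5/8) = 971.200 ms

971.2 ms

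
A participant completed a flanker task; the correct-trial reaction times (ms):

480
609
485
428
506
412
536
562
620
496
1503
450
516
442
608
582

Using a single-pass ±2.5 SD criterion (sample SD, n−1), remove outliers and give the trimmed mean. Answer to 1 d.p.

n = 16, ΣRT = 9235, M = 577.188
Σ(x−M)² = 980216.44; s = √(980216.44/15) = 255.632
Cutoffs: 577.188 ± 2.5·255.632 → [-61.9, 1216.3]
Outside: 1503 → excluded.
Retained (n=15): Σ = 7732, mean = 7732/15 = 515.467

515.5 ms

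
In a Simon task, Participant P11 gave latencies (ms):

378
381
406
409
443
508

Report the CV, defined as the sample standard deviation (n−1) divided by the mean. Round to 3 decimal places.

n = 6, Σ = 2525, M = 420.8333
Σ(x−M)² = 11870.833; s = √(11870.833/5) = 48.7254
CV = 48.7254 / 420.8333 = 0.11578

0.116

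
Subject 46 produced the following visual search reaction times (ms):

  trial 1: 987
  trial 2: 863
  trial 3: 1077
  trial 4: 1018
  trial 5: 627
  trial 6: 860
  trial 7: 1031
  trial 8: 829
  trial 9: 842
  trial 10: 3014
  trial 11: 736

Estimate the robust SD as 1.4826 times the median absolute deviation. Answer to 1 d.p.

188.3 ms

Sorted: 627, 736, 829, 842, 860, 863, 987, 1018, 1031, 1077, 3014 → median = 863
|x − 863| sorted: 0, 3, 21, 34, 124, 127, 155, 168, 214, 236, 2151 → MAD = 127
Robust SD ≈ 1.4826 × 127 = 188.290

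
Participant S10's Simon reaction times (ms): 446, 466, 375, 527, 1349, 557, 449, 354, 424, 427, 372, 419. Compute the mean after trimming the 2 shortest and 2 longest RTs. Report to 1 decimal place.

Sorted: 354, 372, 375, 419, 424, 427, 446, 449, 466, 527, 557, 1349
Drop lowest 2 (354, 372) and highest 2 (557, 1349)
Remaining (n=8): Σ = 3533, mean = 3533/8 = 441.625

441.6 ms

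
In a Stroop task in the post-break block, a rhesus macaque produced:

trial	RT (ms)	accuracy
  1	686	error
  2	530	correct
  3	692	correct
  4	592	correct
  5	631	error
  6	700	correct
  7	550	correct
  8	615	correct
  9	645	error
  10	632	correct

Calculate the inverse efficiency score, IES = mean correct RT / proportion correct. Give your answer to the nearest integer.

Correct trials (n=7): 530, 692, 592, 700, 550, 615, 632
Mean correct RT = 4311/7 = 615.8571 ms
Proportion correct = 7/10
IES = 615.8571 / (7/10) = 879.796 ms

880 ms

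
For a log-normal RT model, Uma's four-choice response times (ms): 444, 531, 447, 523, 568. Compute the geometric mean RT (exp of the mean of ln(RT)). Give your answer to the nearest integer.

ln(RT): 6.0958, 6.2748, 6.1026, 6.2596, 6.3421
Mean ln(RT) = 31.0748/5 = 6.21497
Geometric mean = exp(6.21497) = 500.18 ms

500 ms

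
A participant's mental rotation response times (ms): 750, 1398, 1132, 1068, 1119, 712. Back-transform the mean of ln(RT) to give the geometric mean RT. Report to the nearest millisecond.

1002 ms

ln(RT): 6.6201, 7.2428, 7.0317, 6.9735, 7.0202, 6.5681
Mean ln(RT) = 41.4564/6 = 6.90940
Geometric mean = exp(6.90940) = 1001.65 ms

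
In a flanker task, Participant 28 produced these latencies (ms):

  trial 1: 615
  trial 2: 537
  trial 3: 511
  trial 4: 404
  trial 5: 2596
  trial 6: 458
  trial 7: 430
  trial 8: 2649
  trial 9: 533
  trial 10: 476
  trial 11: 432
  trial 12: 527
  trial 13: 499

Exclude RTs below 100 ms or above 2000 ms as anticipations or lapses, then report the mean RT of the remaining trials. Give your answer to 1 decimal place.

492.9 ms

Excluded: 2596, 2649
Retained (n=11): Σ = 5422
Mean = 5422/11 = 492.9091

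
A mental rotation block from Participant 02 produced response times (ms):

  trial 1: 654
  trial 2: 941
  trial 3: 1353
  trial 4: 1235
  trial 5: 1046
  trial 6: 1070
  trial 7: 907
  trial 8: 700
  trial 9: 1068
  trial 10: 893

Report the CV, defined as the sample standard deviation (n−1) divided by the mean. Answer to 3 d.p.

n = 10, Σ = 9867, M = 986.7000
Σ(x−M)² = 423000.100; s = √(423000.100/9) = 216.7949
CV = 216.7949 / 986.7000 = 0.21972

0.220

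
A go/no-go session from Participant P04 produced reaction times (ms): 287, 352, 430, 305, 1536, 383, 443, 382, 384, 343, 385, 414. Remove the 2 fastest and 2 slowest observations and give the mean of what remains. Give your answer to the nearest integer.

384 ms

Sorted: 287, 305, 343, 352, 382, 383, 384, 385, 414, 430, 443, 1536
Drop lowest 2 (287, 305) and highest 2 (443, 1536)
Remaining (n=8): Σ = 3073, mean = 3073/8 = 384.125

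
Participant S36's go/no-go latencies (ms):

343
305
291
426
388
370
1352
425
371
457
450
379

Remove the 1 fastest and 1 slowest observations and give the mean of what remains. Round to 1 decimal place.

Sorted: 291, 305, 343, 370, 371, 379, 388, 425, 426, 450, 457, 1352
Drop lowest 1 (291) and highest 1 (1352)
Remaining (n=10): Σ = 3914, mean = 3914/10 = 391.400

391.4 ms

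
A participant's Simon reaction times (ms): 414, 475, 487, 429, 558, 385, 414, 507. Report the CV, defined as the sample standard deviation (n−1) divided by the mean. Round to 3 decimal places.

n = 8, Σ = 3669, M = 458.6250
Σ(x−M)² = 23569.875; s = √(23569.875/7) = 58.0269
CV = 58.0269 / 458.6250 = 0.12652

0.127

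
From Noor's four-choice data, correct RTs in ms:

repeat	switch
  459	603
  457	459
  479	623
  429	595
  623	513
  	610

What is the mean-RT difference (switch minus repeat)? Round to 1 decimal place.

M(repeat) = 2447/5 = 489.400
M(switch) = 3403/6 = 567.167
Difference = 567.167 − 489.400 = 77.767 ms

77.8 ms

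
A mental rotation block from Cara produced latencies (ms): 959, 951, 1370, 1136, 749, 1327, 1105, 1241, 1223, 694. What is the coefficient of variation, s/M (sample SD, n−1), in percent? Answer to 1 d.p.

21.6%

n = 10, Σ = 10755, M = 1075.5000
Σ(x−M)² = 484876.500; s = √(484876.500/9) = 232.1102
CV = 232.1102 / 1075.5000 = 0.21582 = 21.582%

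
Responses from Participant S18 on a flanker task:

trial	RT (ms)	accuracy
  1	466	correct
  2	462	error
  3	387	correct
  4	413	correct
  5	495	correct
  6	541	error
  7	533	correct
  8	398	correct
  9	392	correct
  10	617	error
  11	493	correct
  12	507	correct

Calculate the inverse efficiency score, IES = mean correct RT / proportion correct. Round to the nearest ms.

Correct trials (n=9): 466, 387, 413, 495, 533, 398, 392, 493, 507
Mean correct RT = 4084/9 = 453.7778 ms
Proportion correct = 9/12
IES = 453.7778 / (9/12) = 605.037 ms

605 ms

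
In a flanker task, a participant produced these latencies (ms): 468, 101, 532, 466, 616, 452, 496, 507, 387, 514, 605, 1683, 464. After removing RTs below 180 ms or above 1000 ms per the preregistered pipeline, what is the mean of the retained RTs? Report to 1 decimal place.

500.6 ms

Excluded: 101, 1683
Retained (n=11): Σ = 5507
Mean = 5507/11 = 500.6364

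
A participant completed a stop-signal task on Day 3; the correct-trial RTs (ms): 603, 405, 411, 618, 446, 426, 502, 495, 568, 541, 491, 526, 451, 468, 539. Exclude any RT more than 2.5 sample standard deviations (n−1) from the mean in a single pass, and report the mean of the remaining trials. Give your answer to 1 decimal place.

n = 15, ΣRT = 7490, M = 499.333
Σ(x−M)² = 61901.33; s = √(61901.33/14) = 66.495
Cutoffs: 499.333 ± 2.5·66.495 → [333.1, 665.6]
No RTs fall outside the cutoffs; all 15 retained. Mean = 7490/15 = 499.333

499.3 ms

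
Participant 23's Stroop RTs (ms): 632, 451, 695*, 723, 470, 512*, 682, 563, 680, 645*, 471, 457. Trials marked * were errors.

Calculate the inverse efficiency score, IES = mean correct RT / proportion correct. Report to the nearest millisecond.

760 ms

Correct trials (n=9): 632, 451, 723, 470, 682, 563, 680, 471, 457
Mean correct RT = 5129/9 = 569.8889 ms
Proportion correct = 9/12
IES = 569.8889 / (9/12) = 759.852 ms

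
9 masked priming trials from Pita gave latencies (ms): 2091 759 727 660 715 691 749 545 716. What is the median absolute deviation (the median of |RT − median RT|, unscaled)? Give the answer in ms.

33 ms

Sorted: 545, 660, 691, 715, 716, 727, 749, 759, 2091 → median = 716
|x − 716|: 1375, 43, 11, 56, 1, 25, 33, 171, 0
Sorted deviations: 0, 1, 11, 25, 33, 43, 56, 171, 1375 → MAD = 33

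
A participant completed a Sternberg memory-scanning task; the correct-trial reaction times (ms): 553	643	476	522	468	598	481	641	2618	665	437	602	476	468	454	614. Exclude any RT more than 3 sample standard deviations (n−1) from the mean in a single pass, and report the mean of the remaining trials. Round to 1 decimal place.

n = 16, ΣRT = 10716, M = 669.750
Σ(x−M)² = 4138381.00; s = √(4138381.00/15) = 525.254
Cutoffs: 669.750 ± 3·525.254 → [-906.0, 2245.5]
Outside: 2618 → excluded.
Retained (n=15): Σ = 8098, mean = 8098/15 = 539.867

539.9 ms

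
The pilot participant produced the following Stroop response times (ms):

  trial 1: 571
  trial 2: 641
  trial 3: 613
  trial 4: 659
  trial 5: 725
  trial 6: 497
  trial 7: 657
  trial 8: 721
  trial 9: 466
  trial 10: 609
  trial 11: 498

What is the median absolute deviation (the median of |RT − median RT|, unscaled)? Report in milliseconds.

Sorted: 466, 497, 498, 571, 609, 613, 641, 657, 659, 721, 725 → median = 613
|x − 613|: 42, 28, 0, 46, 112, 116, 44, 108, 147, 4, 115
Sorted deviations: 0, 4, 28, 42, 44, 46, 108, 112, 115, 116, 147 → MAD = 46

46 ms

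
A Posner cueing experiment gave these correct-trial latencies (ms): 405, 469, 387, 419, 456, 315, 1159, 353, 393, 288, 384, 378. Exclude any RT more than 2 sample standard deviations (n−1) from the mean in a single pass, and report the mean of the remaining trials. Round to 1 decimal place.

386.1 ms

n = 12, ΣRT = 5406, M = 450.500
Σ(x−M)² = 576697.00; s = √(576697.00/11) = 228.969
Cutoffs: 450.500 ± 2·228.969 → [-7.4, 908.4]
Outside: 1159 → excluded.
Retained (n=11): Σ = 4247, mean = 4247/11 = 386.091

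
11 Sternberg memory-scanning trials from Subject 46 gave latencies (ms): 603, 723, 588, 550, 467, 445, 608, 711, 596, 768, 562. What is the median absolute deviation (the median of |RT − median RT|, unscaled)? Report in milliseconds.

46 ms

Sorted: 445, 467, 550, 562, 588, 596, 603, 608, 711, 723, 768 → median = 596
|x − 596|: 7, 127, 8, 46, 129, 151, 12, 115, 0, 172, 34
Sorted deviations: 0, 7, 8, 12, 34, 46, 115, 127, 129, 151, 172 → MAD = 46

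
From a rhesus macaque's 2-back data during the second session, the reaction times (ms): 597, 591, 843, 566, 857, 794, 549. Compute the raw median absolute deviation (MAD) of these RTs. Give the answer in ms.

Sorted: 549, 566, 591, 597, 794, 843, 857 → median = 597
|x − 597|: 0, 6, 246, 31, 260, 197, 48
Sorted deviations: 0, 6, 31, 48, 197, 246, 260 → MAD = 48

48 ms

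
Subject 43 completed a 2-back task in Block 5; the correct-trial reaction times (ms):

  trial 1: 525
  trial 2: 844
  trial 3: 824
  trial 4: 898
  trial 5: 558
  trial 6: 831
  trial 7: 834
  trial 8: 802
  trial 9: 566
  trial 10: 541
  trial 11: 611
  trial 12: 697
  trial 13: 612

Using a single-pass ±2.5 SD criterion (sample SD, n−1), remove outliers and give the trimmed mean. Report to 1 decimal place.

703.3 ms

n = 13, ΣRT = 9143, M = 703.308
Σ(x−M)² = 230394.77; s = √(230394.77/12) = 138.562
Cutoffs: 703.308 ± 2.5·138.562 → [356.9, 1049.7]
No RTs fall outside the cutoffs; all 13 retained. Mean = 9143/13 = 703.308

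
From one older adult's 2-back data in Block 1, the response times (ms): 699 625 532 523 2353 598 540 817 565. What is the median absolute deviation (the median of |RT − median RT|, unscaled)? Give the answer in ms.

Sorted: 523, 532, 540, 565, 598, 625, 699, 817, 2353 → median = 598
|x − 598|: 101, 27, 66, 75, 1755, 0, 58, 219, 33
Sorted deviations: 0, 27, 33, 58, 66, 75, 101, 219, 1755 → MAD = 66

66 ms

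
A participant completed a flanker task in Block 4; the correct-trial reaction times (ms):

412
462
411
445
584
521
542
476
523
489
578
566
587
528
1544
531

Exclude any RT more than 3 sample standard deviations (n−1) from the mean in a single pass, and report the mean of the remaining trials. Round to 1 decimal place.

510.3 ms

n = 16, ΣRT = 9199, M = 574.938
Σ(x−M)² = 1050460.94; s = √(1050460.94/15) = 264.633
Cutoffs: 574.938 ± 3·264.633 → [-219.0, 1368.8]
Outside: 1544 → excluded.
Retained (n=15): Σ = 7655, mean = 7655/15 = 510.333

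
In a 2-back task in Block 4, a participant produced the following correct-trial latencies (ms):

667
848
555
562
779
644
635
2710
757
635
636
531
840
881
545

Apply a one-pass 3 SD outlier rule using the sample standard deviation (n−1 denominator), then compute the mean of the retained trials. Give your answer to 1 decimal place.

n = 15, ΣRT = 12225, M = 815.000
Σ(x−M)² = 4034906.00; s = √(4034906.00/14) = 536.850
Cutoffs: 815.000 ± 3·536.850 → [-795.5, 2425.5]
Outside: 2710 → excluded.
Retained (n=14): Σ = 9515, mean = 9515/14 = 679.643

679.6 ms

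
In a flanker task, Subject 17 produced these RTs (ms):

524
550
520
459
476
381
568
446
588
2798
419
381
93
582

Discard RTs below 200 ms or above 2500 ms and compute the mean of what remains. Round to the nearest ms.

491 ms

Excluded: 93, 2798
Retained (n=12): Σ = 5894
Mean = 5894/12 = 491.1667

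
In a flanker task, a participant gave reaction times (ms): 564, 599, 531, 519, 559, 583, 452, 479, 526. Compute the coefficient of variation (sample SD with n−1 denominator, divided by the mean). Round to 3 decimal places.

0.089

n = 9, Σ = 4812, M = 534.6667
Σ(x−M)² = 18194.000; s = √(18194.000/8) = 47.6891
CV = 47.6891 / 534.6667 = 0.08919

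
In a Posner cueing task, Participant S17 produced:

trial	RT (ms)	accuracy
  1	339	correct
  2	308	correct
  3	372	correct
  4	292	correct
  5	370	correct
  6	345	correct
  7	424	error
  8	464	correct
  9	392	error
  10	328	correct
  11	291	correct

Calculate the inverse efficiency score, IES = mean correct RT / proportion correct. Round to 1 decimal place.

Correct trials (n=9): 339, 308, 372, 292, 370, 345, 464, 328, 291
Mean correct RT = 3109/9 = 345.4444 ms
Proportion correct = 9/11
IES = 345.4444 / (9/11) = 422.210 ms

422.2 ms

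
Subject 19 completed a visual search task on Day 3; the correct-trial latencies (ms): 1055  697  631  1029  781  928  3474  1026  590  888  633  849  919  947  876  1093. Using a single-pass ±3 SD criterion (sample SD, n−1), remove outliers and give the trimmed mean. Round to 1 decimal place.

n = 16, ΣRT = 16416, M = 1026.000
Σ(x−M)² = 6767046.00; s = √(6767046.00/15) = 671.667
Cutoffs: 1026.000 ± 3·671.667 → [-989.0, 3041.0]
Outside: 3474 → excluded.
Retained (n=15): Σ = 12942, mean = 12942/15 = 862.800

862.8 ms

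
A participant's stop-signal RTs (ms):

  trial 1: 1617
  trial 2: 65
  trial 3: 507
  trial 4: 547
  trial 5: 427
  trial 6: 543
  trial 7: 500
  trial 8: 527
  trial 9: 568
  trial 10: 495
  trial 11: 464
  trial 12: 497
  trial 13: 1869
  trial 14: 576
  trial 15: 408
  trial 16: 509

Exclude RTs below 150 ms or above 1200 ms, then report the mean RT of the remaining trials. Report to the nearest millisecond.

505 ms

Excluded: 65, 1617, 1869
Retained (n=13): Σ = 6568
Mean = 6568/13 = 505.2308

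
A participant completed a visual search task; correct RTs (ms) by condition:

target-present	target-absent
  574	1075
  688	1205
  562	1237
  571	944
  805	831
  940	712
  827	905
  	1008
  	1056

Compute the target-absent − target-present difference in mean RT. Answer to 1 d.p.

287.4 ms

M(target-present) = 4967/7 = 709.571
M(target-absent) = 8973/9 = 997.000
Difference = 997.000 − 709.571 = 287.429 ms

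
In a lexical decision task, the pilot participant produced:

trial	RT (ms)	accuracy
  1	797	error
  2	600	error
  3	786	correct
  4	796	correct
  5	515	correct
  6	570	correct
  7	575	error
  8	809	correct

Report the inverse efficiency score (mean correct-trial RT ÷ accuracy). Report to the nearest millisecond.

Correct trials (n=5): 786, 796, 515, 570, 809
Mean correct RT = 3476/5 = 695.2000 ms
Proportion correct = 5/8
IES = 695.2000 / (5/8) = 1112.320 ms

1112 ms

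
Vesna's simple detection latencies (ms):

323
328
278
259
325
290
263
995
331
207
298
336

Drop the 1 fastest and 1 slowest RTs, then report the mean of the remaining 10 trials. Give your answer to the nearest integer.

Sorted: 207, 259, 263, 278, 290, 298, 323, 325, 328, 331, 336, 995
Drop lowest 1 (207) and highest 1 (995)
Remaining (n=10): Σ = 3031, mean = 3031/10 = 303.100

303 ms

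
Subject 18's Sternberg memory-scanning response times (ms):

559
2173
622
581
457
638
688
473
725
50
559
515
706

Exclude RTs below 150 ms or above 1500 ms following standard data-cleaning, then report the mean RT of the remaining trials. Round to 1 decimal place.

Excluded: 50, 2173
Retained (n=11): Σ = 6523
Mean = 6523/11 = 593.0000

593.0 ms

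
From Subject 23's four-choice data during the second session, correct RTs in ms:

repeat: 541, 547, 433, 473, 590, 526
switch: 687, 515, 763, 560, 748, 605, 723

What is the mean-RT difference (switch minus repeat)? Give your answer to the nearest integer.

139 ms

M(repeat) = 3110/6 = 518.333
M(switch) = 4601/7 = 657.286
Difference = 657.286 − 518.333 = 138.952 ms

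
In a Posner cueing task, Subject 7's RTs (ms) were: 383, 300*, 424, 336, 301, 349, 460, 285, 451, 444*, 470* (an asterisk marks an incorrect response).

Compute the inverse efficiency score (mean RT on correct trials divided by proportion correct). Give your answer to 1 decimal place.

513.7 ms

Correct trials (n=8): 383, 424, 336, 301, 349, 460, 285, 451
Mean correct RT = 2989/8 = 373.6250 ms
Proportion correct = 8/11
IES = 373.6250 / (8/11) = 513.734 ms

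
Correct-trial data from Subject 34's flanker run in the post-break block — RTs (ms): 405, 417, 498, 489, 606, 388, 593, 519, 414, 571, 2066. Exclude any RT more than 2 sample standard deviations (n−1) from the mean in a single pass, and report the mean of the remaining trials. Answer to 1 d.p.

n = 11, ΣRT = 6966, M = 633.273
Σ(x−M)² = 2318244.18; s = √(2318244.18/10) = 481.481
Cutoffs: 633.273 ± 2·481.481 → [-329.7, 1596.2]
Outside: 2066 → excluded.
Retained (n=10): Σ = 4900, mean = 4900/10 = 490.000

490.0 ms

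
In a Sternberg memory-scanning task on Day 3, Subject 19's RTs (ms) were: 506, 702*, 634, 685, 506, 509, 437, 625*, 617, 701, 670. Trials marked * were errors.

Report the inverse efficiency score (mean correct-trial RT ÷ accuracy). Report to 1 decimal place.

715.0 ms

Correct trials (n=9): 506, 634, 685, 506, 509, 437, 617, 701, 670
Mean correct RT = 5265/9 = 585.0000 ms
Proportion correct = 9/11
IES = 585.0000 / (9/11) = 715.000 ms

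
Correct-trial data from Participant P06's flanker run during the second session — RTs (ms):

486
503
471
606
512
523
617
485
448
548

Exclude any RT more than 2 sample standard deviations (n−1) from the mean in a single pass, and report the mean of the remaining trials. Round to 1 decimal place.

519.9 ms

n = 10, ΣRT = 5199, M = 519.900
Σ(x−M)² = 27916.90; s = √(27916.90/9) = 55.695
Cutoffs: 519.900 ± 2·55.695 → [408.5, 631.3]
No RTs fall outside the cutoffs; all 10 retained. Mean = 5199/10 = 519.900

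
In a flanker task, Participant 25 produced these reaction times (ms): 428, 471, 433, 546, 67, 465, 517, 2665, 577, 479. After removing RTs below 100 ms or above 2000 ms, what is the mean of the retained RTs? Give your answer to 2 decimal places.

Excluded: 67, 2665
Retained (n=8): Σ = 3916
Mean = 3916/8 = 489.5000

489.50 ms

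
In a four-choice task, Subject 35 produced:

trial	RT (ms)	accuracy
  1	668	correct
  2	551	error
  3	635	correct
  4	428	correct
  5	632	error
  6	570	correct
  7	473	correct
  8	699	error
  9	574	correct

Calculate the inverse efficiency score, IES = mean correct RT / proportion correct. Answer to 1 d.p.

837.0 ms

Correct trials (n=6): 668, 635, 428, 570, 473, 574
Mean correct RT = 3348/6 = 558.0000 ms
Proportion correct = 6/9
IES = 558.0000 / (6/9) = 837.000 ms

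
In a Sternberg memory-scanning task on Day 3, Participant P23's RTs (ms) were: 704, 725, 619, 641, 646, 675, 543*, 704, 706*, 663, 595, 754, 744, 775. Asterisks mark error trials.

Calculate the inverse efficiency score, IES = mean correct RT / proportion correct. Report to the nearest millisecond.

Correct trials (n=12): 704, 725, 619, 641, 646, 675, 704, 663, 595, 754, 744, 775
Mean correct RT = 8245/12 = 687.0833 ms
Proportion correct = 12/14
IES = 687.0833 / (12/14) = 801.597 ms

802 ms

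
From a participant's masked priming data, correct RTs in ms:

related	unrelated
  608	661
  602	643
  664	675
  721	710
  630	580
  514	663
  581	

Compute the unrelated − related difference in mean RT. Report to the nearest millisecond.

38 ms

M(related) = 4320/7 = 617.143
M(unrelated) = 3932/6 = 655.333
Difference = 655.333 − 617.143 = 38.190 ms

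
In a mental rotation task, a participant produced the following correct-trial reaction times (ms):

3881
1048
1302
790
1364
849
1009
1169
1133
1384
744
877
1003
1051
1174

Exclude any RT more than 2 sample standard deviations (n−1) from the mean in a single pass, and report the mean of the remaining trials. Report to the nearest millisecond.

1064 ms

n = 15, ΣRT = 18778, M = 1251.867
Σ(x−M)² = 7948851.73; s = √(7948851.73/14) = 753.509
Cutoffs: 1251.867 ± 2·753.509 → [-255.2, 2758.9]
Outside: 3881 → excluded.
Retained (n=14): Σ = 14897, mean = 14897/14 = 1064.071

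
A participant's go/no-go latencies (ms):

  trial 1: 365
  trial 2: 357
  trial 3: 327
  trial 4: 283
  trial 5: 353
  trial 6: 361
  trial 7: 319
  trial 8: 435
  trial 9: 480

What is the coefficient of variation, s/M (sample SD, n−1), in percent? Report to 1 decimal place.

n = 9, Σ = 3280, M = 364.4444
Σ(x−M)² = 28630.222; s = √(28630.222/8) = 59.8229
CV = 59.8229 / 364.4444 = 0.16415 = 16.415%

16.4%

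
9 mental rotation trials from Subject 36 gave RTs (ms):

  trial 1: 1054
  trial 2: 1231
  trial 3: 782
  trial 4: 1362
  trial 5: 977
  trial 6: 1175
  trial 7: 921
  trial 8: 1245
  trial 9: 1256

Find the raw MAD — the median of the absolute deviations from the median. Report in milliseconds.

121 ms

Sorted: 782, 921, 977, 1054, 1175, 1231, 1245, 1256, 1362 → median = 1175
|x − 1175|: 121, 56, 393, 187, 198, 0, 254, 70, 81
Sorted deviations: 0, 56, 70, 81, 121, 187, 198, 254, 393 → MAD = 121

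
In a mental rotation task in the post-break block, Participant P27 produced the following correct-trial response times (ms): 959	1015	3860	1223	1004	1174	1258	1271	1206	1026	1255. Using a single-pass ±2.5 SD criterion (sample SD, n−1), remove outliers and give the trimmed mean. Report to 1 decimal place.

n = 11, ΣRT = 15251, M = 1386.455
Σ(x−M)² = 6866850.73; s = √(6866850.73/10) = 828.665
Cutoffs: 1386.455 ± 2.5·828.665 → [-685.2, 3458.1]
Outside: 3860 → excluded.
Retained (n=10): Σ = 11391, mean = 11391/10 = 1139.100

1139.1 ms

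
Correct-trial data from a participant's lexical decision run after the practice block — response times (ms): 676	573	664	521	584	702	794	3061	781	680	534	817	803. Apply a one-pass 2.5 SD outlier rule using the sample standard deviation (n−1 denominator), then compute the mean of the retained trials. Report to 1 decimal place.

677.4 ms

n = 13, ΣRT = 11190, M = 860.769
Σ(x−M)² = 5369466.31; s = √(5369466.31/12) = 668.921
Cutoffs: 860.769 ± 2.5·668.921 → [-811.5, 2533.1]
Outside: 3061 → excluded.
Retained (n=12): Σ = 8129, mean = 8129/12 = 677.417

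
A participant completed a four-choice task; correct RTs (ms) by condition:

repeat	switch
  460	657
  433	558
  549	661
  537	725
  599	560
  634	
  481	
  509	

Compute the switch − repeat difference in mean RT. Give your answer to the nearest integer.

107 ms

M(repeat) = 4202/8 = 525.250
M(switch) = 3161/5 = 632.200
Difference = 632.200 − 525.250 = 106.950 ms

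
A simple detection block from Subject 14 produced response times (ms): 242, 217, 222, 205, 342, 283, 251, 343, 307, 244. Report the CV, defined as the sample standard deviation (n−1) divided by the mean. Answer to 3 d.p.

n = 10, Σ = 2656, M = 265.6000
Σ(x−M)² = 23016.400; s = √(23016.400/9) = 50.5705
CV = 50.5705 / 265.6000 = 0.19040

0.190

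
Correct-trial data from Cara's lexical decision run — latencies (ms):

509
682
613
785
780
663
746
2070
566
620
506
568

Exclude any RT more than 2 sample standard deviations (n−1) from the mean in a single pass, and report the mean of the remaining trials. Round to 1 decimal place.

639.8 ms

n = 12, ΣRT = 9108, M = 759.000
Σ(x−M)² = 1976028.00; s = √(1976028.00/11) = 423.838
Cutoffs: 759.000 ± 2·423.838 → [-88.7, 1606.7]
Outside: 2070 → excluded.
Retained (n=11): Σ = 7038, mean = 7038/11 = 639.818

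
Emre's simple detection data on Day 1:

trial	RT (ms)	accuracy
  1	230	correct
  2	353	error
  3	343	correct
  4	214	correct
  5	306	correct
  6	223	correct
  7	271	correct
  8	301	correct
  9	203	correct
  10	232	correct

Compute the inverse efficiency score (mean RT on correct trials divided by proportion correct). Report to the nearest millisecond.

287 ms

Correct trials (n=9): 230, 343, 214, 306, 223, 271, 301, 203, 232
Mean correct RT = 2323/9 = 258.1111 ms
Proportion correct = 9/10
IES = 258.1111 / (9/10) = 286.790 ms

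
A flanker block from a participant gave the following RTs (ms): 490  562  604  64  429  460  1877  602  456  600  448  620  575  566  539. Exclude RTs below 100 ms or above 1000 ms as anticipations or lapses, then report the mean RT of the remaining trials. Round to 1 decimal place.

534.7 ms

Excluded: 64, 1877
Retained (n=13): Σ = 6951
Mean = 6951/13 = 534.6923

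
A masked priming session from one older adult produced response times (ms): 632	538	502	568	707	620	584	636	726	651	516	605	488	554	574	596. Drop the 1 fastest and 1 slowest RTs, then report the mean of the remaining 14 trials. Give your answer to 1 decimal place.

Sorted: 488, 502, 516, 538, 554, 568, 574, 584, 596, 605, 620, 632, 636, 651, 707, 726
Drop lowest 1 (488) and highest 1 (726)
Remaining (n=14): Σ = 8283, mean = 8283/14 = 591.643

591.6 ms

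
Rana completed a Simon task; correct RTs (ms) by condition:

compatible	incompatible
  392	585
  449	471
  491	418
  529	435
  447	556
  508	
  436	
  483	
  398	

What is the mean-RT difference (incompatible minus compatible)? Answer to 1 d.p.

33.8 ms

M(compatible) = 4133/9 = 459.222
M(incompatible) = 2465/5 = 493.000
Difference = 493.000 − 459.222 = 33.778 ms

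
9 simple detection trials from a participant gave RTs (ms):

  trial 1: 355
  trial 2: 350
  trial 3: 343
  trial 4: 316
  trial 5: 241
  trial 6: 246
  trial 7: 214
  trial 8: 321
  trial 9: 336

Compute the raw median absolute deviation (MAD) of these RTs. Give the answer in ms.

29 ms

Sorted: 214, 241, 246, 316, 321, 336, 343, 350, 355 → median = 321
|x − 321|: 34, 29, 22, 5, 80, 75, 107, 0, 15
Sorted deviations: 0, 5, 15, 22, 29, 34, 75, 80, 107 → MAD = 29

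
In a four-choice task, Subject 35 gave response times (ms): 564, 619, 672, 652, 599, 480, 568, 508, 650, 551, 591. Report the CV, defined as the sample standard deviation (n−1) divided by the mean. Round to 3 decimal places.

n = 11, Σ = 6454, M = 586.7273
Σ(x−M)² = 36478.182; s = √(36478.182/10) = 60.3972
CV = 60.3972 / 586.7273 = 0.10294

0.103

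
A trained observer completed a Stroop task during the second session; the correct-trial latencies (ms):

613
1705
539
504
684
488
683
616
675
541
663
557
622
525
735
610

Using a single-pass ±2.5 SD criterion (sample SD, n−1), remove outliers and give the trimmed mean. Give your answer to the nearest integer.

n = 16, ΣRT = 10760, M = 672.500
Σ(x−M)² = 1216134.00; s = √(1216134.00/15) = 284.738
Cutoffs: 672.500 ± 2.5·284.738 → [-39.3, 1384.3]
Outside: 1705 → excluded.
Retained (n=15): Σ = 9055, mean = 9055/15 = 603.667

604 ms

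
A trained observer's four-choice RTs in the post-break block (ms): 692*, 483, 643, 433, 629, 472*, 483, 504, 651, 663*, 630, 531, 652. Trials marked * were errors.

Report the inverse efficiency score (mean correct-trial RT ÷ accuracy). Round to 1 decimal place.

733.1 ms

Correct trials (n=10): 483, 643, 433, 629, 483, 504, 651, 630, 531, 652
Mean correct RT = 5639/10 = 563.9000 ms
Proportion correct = 10/13
IES = 563.9000 / (10/13) = 733.070 ms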